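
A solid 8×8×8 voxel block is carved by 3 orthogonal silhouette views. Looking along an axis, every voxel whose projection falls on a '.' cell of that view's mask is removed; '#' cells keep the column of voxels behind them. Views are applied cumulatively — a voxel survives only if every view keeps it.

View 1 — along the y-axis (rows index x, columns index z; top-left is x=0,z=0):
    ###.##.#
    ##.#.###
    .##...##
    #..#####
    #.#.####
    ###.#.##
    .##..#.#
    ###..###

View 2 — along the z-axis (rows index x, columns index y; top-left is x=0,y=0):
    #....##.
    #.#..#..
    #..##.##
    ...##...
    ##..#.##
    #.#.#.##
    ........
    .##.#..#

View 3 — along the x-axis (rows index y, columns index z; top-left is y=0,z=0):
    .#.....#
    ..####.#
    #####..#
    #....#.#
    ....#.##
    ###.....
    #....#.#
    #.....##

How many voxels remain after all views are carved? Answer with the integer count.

remaining voxels: 71

full grid |V| = 512
  1. axis=1 (XZ plane), |mask|=44  ⇒  voxels=352
  2. axis=2 (XY plane), |mask|=27  ⇒  voxels=152
  3. axis=0 (YZ plane), |mask|=28  ⇒  voxels=71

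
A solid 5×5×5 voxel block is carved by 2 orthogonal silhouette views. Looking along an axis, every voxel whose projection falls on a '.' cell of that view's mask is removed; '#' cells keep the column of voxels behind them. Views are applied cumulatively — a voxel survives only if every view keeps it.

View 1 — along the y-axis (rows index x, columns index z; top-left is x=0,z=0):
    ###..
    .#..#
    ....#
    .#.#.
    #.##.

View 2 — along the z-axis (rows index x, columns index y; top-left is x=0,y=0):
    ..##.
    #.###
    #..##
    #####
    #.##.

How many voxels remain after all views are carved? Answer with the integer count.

start: 5×5×5 = 125 voxels
carve view 1 (along y, XZ-mask fill 11/25): 55 voxels remain
carve view 2 (along z, XY-mask fill 17/25): 36 voxels remain

remaining voxels: 36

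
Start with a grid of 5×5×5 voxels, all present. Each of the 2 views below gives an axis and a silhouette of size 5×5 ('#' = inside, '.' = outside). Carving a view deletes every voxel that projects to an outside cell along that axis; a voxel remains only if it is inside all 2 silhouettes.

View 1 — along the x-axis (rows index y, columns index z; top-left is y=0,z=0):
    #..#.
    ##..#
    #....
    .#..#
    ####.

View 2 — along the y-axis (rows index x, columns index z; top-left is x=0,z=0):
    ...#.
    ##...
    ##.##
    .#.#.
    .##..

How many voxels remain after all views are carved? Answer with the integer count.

voxel count = 29

initial block: 5^3 = 125
V1 x: intersect with YZ mask (12 set) -- 60 left
V2 y: intersect with XZ mask (11 set) -- 29 left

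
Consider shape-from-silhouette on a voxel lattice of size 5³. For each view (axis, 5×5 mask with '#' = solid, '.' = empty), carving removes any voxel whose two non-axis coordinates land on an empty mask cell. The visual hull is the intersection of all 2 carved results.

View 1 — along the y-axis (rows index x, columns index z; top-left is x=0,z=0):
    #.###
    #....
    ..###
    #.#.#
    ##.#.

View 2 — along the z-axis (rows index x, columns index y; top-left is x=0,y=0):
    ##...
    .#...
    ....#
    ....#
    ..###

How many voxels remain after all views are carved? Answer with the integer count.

|visual hull| = 24

start: 5×5×5 = 125 voxels
  1. axis=1 (XZ plane), |mask|=14  ⇒  voxels=70
  2. axis=2 (XY plane), |mask|=8  ⇒  voxels=24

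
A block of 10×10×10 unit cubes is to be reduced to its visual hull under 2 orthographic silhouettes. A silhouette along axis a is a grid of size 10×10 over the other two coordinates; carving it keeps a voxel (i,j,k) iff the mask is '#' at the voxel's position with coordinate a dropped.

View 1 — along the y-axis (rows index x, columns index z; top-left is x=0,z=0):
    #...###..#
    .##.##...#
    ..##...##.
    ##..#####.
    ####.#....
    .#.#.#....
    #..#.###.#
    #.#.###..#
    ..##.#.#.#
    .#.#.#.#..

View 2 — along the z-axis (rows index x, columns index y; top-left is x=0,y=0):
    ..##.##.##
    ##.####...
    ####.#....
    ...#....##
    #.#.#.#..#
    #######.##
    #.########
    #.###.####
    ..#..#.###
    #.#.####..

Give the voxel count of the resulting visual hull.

remaining voxels: 304

start: 10×10×10 = 1000 voxels
step 1: project along y, AND mask (50/100) → |grid| = 500
step 2: project along z, AND mask (62/100) → |grid| = 304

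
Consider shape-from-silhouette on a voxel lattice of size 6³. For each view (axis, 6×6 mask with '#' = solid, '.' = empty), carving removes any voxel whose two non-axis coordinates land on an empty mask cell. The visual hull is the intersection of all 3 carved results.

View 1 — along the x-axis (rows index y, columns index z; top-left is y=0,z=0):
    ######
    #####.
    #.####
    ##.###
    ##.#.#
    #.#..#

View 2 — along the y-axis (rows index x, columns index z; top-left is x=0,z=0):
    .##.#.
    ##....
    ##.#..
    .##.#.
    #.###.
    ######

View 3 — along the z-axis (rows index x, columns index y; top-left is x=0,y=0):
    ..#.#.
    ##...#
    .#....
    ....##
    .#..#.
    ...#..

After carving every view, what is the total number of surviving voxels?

before carving: 216 voxels (6×6×6)
step 1: project along x, AND mask (28/36) → |grid| = 168
step 2: project along y, AND mask (21/36) → |grid| = 96
step 3: project along z, AND mask (11/36) → |grid| = 24

|visual hull| = 24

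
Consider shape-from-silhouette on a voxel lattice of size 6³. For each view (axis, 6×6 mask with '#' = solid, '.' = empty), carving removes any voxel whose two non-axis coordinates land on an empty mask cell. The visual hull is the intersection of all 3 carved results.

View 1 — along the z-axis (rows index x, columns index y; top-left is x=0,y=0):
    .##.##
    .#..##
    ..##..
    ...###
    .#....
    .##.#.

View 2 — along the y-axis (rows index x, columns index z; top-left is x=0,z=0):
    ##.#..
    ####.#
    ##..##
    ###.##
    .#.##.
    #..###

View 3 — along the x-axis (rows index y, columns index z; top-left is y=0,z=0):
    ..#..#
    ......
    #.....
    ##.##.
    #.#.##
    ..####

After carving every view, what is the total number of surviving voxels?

voxel count = 27

before carving: 216 voxels (6×6×6)
after view 1 [z-axis, 16 of 36 cells solid] → remaining = 96
after view 2 [y-axis, 24 of 36 cells solid] → remaining = 65
after view 3 [x-axis, 15 of 36 cells solid] → remaining = 27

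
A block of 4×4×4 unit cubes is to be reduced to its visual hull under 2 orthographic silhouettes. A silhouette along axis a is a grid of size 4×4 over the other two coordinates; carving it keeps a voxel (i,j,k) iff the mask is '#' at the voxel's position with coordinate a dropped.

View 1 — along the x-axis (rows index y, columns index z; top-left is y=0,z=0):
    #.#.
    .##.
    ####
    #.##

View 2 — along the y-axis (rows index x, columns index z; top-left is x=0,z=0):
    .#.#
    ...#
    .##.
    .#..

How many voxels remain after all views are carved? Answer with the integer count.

initial block: 4^3 = 64
after view 1 [x-axis, 11 of 16 cells solid] → remaining = 44
after view 2 [y-axis, 6 of 16 cells solid] → remaining = 14

remaining voxels: 14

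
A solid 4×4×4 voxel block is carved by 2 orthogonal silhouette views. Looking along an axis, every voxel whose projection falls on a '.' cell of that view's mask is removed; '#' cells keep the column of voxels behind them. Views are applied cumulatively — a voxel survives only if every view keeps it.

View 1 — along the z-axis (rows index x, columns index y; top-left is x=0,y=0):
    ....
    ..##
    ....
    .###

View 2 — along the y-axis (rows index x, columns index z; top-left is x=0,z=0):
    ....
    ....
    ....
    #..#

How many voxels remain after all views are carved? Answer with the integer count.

voxel count = 6

full grid |V| = 64
[1] z-view keeps 5 columns → grid now 20
[2] y-view keeps 2 columns → grid now 6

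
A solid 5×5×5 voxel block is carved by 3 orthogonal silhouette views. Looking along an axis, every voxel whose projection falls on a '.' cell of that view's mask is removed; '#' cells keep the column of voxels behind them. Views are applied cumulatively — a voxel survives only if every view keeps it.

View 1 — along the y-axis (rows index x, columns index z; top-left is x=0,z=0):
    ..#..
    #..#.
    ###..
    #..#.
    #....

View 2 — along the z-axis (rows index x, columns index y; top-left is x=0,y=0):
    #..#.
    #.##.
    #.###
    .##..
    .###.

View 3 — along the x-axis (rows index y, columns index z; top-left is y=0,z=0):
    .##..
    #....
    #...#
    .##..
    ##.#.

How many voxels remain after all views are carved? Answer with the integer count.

remaining voxels: 14

full grid |V| = 125
after view 1 [y-axis, 9 of 25 cells solid] → remaining = 45
after view 2 [z-axis, 14 of 25 cells solid] → remaining = 27
after view 3 [x-axis, 10 of 25 cells solid] → remaining = 14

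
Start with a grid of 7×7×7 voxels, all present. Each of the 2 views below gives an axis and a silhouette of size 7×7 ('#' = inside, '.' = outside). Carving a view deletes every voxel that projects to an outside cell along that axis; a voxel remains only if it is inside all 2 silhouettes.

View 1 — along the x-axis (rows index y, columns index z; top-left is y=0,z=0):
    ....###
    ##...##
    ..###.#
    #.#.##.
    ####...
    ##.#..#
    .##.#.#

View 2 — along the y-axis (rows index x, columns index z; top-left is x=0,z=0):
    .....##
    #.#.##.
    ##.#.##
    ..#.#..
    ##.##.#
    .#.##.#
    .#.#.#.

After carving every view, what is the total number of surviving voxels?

remaining voxels: 96

start: 7×7×7 = 343 voxels
  1. axis=0 (YZ plane), |mask|=27  ⇒  voxels=189
  2. axis=1 (XZ plane), |mask|=25  ⇒  voxels=96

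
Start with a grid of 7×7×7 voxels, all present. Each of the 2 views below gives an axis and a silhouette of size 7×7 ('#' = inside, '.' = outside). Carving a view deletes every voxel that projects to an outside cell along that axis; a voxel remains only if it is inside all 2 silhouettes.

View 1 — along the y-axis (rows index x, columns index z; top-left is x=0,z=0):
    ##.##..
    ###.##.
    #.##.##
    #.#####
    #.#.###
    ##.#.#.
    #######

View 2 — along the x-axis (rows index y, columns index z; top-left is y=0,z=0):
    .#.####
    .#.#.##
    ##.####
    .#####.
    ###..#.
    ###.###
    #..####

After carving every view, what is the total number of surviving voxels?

remaining voxels: 179

start: 7×7×7 = 343 voxels
  1. axis=1 (XZ plane), |mask|=36  ⇒  voxels=252
  2. axis=0 (YZ plane), |mask|=35  ⇒  voxels=179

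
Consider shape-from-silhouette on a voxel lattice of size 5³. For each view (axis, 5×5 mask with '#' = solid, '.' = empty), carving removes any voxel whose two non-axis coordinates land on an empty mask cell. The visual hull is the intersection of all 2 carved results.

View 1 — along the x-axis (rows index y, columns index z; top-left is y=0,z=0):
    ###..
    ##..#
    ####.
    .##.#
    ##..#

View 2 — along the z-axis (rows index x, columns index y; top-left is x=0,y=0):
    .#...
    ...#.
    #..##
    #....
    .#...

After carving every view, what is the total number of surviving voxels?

start: 5×5×5 = 125 voxels
carve view 1 (along x, YZ-mask fill 16/25): 80 voxels remain
carve view 2 (along z, XY-mask fill 7/25): 21 voxels remain

remaining voxels: 21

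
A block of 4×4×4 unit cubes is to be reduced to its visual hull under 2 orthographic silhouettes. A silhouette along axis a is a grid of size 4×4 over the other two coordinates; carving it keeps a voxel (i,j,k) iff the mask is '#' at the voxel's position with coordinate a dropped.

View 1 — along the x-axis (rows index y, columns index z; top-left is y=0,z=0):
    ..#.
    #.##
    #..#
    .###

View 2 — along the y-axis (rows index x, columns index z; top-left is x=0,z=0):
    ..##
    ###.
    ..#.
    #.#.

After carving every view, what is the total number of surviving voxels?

|visual hull| = 20

initial block: 4^3 = 64
after view 1 [x-axis, 9 of 16 cells solid] → remaining = 36
after view 2 [y-axis, 8 of 16 cells solid] → remaining = 20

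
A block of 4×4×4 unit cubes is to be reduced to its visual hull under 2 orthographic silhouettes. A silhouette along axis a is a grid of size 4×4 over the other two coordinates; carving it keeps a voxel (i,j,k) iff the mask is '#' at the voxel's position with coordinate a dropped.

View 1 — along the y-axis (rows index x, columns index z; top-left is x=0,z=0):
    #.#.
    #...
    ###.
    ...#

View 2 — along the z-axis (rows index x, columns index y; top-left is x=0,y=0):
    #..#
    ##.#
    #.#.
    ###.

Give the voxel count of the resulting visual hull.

remaining voxels: 16

full grid |V| = 64
[1] y-view keeps 7 columns → grid now 28
[2] z-view keeps 10 columns → grid now 16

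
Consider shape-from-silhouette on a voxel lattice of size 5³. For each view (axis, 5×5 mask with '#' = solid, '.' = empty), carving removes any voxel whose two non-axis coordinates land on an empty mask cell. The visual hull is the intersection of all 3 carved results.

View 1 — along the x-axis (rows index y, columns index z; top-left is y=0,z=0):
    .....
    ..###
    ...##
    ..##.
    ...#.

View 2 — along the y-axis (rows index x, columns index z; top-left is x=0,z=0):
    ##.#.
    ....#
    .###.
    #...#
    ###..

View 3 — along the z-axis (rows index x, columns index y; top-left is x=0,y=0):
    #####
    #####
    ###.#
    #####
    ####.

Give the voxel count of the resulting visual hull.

start: 5×5×5 = 125 voxels
[1] x-view keeps 8 columns → grid now 40
[2] y-view keeps 12 columns → grid now 16
[3] z-view keeps 23 columns → grid now 14

remaining voxels: 14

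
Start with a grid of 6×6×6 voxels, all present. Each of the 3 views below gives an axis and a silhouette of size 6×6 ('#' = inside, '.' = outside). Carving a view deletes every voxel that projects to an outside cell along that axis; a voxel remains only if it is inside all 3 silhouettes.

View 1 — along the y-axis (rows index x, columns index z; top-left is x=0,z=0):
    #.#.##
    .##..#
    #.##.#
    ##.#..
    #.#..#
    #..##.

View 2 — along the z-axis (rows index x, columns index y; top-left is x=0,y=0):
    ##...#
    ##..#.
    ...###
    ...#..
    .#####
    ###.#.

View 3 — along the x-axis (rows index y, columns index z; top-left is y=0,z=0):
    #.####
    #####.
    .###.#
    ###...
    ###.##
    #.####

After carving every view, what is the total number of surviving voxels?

before carving: 216 voxels (6×6×6)
carve view 1 (along y, XZ-mask fill 20/36): 120 voxels remain
carve view 2 (along z, XY-mask fill 19/36): 63 voxels remain
carve view 3 (along x, YZ-mask fill 27/36): 50 voxels remain

|visual hull| = 50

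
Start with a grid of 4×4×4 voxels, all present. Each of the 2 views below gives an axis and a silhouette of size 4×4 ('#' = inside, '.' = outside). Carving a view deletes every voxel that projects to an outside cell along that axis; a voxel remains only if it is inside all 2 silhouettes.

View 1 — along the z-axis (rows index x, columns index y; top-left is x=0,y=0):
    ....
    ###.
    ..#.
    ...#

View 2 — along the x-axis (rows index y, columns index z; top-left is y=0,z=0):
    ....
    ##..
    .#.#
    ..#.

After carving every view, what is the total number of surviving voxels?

|visual hull| = 7

full grid |V| = 64
carve view 1 (along z, XY-mask fill 5/16): 20 voxels remain
carve view 2 (along x, YZ-mask fill 5/16): 7 voxels remain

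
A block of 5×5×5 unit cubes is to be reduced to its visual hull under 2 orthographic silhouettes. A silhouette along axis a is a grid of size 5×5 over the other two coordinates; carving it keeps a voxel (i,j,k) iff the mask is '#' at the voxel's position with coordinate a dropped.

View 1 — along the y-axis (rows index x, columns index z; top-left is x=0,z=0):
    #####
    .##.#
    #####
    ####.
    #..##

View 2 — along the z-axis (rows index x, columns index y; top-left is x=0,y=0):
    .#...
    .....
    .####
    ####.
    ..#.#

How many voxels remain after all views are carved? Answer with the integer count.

remaining voxels: 47

start: 5×5×5 = 125 voxels
carve view 1 (along y, XZ-mask fill 20/25): 100 voxels remain
carve view 2 (along z, XY-mask fill 11/25): 47 voxels remain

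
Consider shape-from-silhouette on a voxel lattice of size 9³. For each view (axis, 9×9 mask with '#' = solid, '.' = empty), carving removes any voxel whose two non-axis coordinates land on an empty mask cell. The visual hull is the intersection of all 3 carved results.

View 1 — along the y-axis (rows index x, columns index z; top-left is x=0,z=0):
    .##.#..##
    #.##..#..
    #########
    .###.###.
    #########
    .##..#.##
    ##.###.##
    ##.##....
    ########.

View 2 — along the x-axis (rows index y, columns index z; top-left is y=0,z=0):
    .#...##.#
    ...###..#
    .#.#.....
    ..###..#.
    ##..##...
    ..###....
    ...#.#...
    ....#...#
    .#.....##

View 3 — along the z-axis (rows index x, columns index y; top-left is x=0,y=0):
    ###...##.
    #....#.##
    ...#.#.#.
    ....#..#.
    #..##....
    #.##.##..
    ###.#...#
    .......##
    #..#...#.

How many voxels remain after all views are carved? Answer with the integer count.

|visual hull| = 67

before carving: 729 voxels (9×9×9)
V1 y: intersect with XZ mask (57 set) -- 513 left
V2 x: intersect with YZ mask (28 set) -- 180 left
V3 z: intersect with XY mask (32 set) -- 67 left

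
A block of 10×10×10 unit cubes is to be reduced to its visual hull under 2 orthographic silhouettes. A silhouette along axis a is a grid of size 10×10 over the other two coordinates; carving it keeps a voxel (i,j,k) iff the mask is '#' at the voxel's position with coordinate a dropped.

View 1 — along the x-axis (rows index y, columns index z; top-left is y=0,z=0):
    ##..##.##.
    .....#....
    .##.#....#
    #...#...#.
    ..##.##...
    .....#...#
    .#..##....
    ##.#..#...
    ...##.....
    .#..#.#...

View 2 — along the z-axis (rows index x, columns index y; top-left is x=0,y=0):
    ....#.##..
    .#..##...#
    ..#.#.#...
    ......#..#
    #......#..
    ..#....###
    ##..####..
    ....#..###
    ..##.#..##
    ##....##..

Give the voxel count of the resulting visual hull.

initial block: 10^3 = 1000
[1] x-view keeps 32 columns → grid now 320
[2] z-view keeps 37 columns → grid now 122

|visual hull| = 122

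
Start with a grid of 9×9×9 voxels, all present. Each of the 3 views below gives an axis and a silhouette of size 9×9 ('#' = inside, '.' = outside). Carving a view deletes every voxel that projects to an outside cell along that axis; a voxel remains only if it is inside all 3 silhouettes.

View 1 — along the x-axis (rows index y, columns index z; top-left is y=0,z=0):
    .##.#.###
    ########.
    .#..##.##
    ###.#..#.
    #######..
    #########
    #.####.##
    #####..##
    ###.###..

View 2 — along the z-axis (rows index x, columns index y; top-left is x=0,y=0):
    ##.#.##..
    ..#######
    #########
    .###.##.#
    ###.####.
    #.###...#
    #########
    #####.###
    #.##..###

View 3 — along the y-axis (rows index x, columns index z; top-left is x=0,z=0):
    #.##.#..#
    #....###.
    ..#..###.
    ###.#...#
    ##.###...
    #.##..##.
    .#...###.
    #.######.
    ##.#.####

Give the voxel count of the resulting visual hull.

before carving: 729 voxels (9×9×9)
after view 1 [x-axis, 60 of 81 cells solid] → remaining = 540
after view 2 [z-axis, 62 of 81 cells solid] → remaining = 406
after view 3 [y-axis, 46 of 81 cells solid] → remaining = 220

remaining voxels: 220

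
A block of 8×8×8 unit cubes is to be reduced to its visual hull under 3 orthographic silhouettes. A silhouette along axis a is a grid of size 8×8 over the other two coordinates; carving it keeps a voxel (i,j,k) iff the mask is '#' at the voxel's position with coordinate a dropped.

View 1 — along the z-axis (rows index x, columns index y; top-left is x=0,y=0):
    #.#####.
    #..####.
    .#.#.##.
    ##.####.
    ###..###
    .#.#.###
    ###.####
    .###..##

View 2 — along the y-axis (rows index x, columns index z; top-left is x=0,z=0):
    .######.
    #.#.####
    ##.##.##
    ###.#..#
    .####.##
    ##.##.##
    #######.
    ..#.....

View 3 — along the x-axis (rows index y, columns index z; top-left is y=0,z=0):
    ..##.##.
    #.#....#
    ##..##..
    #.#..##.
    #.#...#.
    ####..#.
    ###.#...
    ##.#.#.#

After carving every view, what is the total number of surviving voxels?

initial block: 8^3 = 512
V1 z: intersect with XY mask (44 set) -- 352 left
V2 y: intersect with XZ mask (43 set) -- 240 left
V3 x: intersect with YZ mask (32 set) -- 122 left

remaining voxels: 122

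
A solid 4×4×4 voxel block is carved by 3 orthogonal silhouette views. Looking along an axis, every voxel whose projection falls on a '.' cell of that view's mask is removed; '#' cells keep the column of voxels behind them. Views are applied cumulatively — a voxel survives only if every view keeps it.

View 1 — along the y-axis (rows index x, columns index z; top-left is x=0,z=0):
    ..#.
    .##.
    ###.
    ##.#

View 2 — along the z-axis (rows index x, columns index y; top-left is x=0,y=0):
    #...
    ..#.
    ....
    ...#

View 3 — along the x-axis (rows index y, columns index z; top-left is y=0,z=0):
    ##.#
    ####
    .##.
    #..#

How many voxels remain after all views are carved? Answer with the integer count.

remaining voxels: 4

full grid |V| = 64
carve view 1 (along y, XZ-mask fill 9/16): 36 voxels remain
carve view 2 (along z, XY-mask fill 3/16): 6 voxels remain
carve view 3 (along x, YZ-mask fill 11/16): 4 voxels remain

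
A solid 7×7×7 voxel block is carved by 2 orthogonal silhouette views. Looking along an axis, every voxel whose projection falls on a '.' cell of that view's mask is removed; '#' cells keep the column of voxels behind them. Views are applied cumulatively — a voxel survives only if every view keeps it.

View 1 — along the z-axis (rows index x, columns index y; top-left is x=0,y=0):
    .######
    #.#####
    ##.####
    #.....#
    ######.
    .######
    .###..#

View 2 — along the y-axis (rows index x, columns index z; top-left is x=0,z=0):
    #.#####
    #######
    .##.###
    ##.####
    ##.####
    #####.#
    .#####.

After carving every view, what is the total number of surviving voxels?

start: 7×7×7 = 343 voxels
step 1: project along z, AND mask (36/49) → |grid| = 252
step 2: project along y, AND mask (41/49) → |grid| = 212

|visual hull| = 212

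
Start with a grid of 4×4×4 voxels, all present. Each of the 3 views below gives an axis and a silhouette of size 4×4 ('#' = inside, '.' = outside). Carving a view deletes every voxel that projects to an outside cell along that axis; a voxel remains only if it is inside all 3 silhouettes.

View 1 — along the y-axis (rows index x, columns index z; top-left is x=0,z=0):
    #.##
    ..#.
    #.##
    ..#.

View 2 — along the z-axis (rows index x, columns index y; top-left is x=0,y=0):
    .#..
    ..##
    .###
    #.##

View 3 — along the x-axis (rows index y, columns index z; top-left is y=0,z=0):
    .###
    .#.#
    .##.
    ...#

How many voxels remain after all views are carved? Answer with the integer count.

start: 4×4×4 = 64 voxels
step 1: project along y, AND mask (8/16) → |grid| = 32
step 2: project along z, AND mask (9/16) → |grid| = 17
step 3: project along x, AND mask (8/16) → |grid| = 7

remaining voxels: 7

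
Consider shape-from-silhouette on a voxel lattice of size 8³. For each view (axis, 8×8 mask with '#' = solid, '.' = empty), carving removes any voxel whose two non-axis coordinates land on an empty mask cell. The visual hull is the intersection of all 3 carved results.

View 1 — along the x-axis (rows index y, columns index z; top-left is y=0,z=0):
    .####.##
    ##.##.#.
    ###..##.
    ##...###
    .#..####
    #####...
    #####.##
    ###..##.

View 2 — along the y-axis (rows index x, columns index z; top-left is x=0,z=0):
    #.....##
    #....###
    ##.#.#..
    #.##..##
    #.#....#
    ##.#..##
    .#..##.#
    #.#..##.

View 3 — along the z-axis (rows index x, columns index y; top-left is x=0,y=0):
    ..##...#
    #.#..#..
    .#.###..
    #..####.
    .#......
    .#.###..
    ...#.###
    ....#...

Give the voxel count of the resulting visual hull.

before carving: 512 voxels (8×8×8)
[1] x-view keeps 43 columns → grid now 344
[2] y-view keeps 32 columns → grid now 173
[3] z-view keeps 25 columns → grid now 68

68 voxels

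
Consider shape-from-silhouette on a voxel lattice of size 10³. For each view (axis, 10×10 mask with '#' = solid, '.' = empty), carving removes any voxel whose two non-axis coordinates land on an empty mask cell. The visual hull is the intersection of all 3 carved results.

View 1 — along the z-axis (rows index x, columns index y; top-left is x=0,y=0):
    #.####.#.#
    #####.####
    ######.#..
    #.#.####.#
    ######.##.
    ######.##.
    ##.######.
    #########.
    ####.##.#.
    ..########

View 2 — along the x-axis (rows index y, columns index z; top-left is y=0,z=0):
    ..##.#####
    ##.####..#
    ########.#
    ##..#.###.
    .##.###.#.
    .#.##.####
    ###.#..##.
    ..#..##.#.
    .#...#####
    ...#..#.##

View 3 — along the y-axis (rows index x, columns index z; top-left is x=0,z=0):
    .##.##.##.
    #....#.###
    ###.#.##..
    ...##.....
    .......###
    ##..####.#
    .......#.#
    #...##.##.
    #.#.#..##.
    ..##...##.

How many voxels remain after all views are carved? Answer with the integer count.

full grid |V| = 1000
  1. axis=2 (XY plane), |mask|=78  ⇒  voxels=780
  2. axis=0 (YZ plane), |mask|=62  ⇒  voxels=494
  3. axis=1 (XZ plane), |mask|=45  ⇒  voxels=223

223 voxels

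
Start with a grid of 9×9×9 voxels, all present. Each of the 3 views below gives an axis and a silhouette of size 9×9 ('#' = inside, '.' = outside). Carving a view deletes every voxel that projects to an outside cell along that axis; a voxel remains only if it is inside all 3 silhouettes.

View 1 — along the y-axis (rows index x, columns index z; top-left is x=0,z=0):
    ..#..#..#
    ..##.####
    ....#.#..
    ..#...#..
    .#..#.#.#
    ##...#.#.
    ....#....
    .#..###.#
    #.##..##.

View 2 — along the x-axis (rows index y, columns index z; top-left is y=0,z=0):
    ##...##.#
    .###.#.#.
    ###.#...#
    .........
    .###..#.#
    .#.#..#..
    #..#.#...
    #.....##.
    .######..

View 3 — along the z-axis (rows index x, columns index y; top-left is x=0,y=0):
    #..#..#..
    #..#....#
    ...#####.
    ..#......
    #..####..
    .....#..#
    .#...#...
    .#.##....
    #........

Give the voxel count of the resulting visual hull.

initial block: 9^3 = 729
after view 1 [y-axis, 32 of 81 cells solid] → remaining = 288
after view 2 [x-axis, 35 of 81 cells solid] → remaining = 124
after view 3 [z-axis, 25 of 81 cells solid] → remaining = 32

remaining voxels: 32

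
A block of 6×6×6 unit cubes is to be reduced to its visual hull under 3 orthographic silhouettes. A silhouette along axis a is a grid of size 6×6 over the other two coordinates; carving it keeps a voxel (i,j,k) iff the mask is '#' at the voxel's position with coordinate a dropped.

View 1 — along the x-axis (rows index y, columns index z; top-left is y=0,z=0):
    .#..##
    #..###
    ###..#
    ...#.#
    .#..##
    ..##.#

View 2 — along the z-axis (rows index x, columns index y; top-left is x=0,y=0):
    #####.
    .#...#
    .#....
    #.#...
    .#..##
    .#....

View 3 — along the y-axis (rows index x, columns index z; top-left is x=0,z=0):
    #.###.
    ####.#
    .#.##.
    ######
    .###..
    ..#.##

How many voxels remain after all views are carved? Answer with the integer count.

initial block: 6^3 = 216
carve view 1 (along x, YZ-mask fill 19/36): 114 voxels remain
carve view 2 (along z, XY-mask fill 14/36): 48 voxels remain
carve view 3 (along y, XZ-mask fill 24/36): 29 voxels remain

|visual hull| = 29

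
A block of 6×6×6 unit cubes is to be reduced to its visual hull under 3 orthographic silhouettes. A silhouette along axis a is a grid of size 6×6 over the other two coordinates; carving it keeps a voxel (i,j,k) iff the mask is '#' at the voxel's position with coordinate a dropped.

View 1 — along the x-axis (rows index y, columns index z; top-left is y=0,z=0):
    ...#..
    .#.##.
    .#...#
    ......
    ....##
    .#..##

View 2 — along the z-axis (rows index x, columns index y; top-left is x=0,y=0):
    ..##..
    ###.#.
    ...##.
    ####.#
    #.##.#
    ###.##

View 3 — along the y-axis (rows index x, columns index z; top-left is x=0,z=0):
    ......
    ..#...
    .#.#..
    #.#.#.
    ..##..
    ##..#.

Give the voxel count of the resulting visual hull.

remaining voxels: 9

before carving: 216 voxels (6×6×6)
after view 1 [x-axis, 11 of 36 cells solid] → remaining = 66
after view 2 [z-axis, 22 of 36 cells solid] → remaining = 38
after view 3 [y-axis, 11 of 36 cells solid] → remaining = 9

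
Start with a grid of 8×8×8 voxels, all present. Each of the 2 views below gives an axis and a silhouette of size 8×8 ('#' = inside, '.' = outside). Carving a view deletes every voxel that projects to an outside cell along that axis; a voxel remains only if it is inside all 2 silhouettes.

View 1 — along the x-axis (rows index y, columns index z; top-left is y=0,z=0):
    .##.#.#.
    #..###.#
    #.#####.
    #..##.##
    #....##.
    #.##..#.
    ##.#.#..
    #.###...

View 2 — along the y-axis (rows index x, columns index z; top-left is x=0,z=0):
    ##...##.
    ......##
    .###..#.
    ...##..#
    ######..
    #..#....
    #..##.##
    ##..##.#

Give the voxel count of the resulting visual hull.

141 voxels

full grid |V| = 512
after view 1 [x-axis, 35 of 64 cells solid] → remaining = 280
after view 2 [y-axis, 31 of 64 cells solid] → remaining = 141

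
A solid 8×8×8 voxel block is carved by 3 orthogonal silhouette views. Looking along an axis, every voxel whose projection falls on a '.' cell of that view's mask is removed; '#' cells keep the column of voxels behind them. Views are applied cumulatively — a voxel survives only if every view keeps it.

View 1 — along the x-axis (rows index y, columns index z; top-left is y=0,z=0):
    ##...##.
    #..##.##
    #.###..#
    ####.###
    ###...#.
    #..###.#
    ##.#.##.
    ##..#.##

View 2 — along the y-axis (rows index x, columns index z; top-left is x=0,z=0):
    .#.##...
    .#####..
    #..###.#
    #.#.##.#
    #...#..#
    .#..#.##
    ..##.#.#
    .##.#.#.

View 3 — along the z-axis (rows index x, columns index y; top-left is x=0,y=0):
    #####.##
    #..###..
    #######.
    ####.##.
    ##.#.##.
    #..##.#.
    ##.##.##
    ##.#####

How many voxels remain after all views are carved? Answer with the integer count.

remaining voxels: 111

start: 8×8×8 = 512 voxels
carve view 1 (along x, YZ-mask fill 40/64): 320 voxels remain
carve view 2 (along y, XZ-mask fill 33/64): 157 voxels remain
carve view 3 (along z, XY-mask fill 46/64): 111 voxels remain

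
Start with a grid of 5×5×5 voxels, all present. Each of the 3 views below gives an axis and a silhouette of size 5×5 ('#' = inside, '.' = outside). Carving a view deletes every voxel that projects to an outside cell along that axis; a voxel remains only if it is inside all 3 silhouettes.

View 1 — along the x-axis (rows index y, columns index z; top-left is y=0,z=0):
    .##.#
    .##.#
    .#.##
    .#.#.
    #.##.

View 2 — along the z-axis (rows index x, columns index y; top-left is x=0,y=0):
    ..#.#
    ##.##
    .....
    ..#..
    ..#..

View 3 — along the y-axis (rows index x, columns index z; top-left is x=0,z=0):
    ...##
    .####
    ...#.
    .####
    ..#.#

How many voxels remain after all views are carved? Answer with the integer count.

before carving: 125 voxels (5×5×5)
  1. axis=0 (YZ plane), |mask|=14  ⇒  voxels=70
  2. axis=2 (XY plane), |mask|=8  ⇒  voxels=23
  3. axis=1 (XZ plane), |mask|=13  ⇒  voxels=17

remaining voxels: 17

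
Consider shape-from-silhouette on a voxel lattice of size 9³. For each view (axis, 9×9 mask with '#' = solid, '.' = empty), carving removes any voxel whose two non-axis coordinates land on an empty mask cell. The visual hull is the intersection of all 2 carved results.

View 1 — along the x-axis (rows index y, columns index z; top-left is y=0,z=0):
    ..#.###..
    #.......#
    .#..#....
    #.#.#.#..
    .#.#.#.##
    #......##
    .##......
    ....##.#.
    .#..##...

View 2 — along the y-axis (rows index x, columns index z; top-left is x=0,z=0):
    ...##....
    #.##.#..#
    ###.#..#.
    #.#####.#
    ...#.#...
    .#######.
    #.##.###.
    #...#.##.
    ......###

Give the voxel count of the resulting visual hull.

123 voxels

initial block: 9^3 = 729
  1. axis=0 (YZ plane), |mask|=28  ⇒  voxels=252
  2. axis=1 (XZ plane), |mask|=41  ⇒  voxels=123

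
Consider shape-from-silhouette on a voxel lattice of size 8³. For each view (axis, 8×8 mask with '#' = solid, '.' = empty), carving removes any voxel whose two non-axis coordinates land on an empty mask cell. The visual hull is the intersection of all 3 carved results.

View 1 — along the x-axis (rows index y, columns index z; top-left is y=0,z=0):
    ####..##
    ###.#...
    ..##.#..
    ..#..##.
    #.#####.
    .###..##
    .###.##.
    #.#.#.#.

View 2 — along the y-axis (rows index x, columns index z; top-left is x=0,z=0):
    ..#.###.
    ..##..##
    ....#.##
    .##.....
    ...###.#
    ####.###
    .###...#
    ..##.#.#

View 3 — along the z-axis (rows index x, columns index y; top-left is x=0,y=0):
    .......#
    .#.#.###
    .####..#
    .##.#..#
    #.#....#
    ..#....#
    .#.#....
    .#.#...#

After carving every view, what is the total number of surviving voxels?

voxel count = 44

full grid |V| = 512
after view 1 [x-axis, 36 of 64 cells solid] → remaining = 288
after view 2 [y-axis, 32 of 64 cells solid] → remaining = 150
after view 3 [z-axis, 25 of 64 cells solid] → remaining = 44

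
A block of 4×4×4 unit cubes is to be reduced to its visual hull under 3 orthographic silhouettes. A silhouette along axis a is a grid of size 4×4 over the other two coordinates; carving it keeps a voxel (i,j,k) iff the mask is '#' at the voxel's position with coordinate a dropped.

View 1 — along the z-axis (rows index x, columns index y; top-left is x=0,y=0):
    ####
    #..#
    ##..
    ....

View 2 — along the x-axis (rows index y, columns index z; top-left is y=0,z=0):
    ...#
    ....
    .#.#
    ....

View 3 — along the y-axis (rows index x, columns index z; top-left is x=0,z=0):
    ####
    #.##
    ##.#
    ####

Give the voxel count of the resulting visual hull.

start: 4×4×4 = 64 voxels
step 1: project along z, AND mask (8/16) → |grid| = 32
step 2: project along x, AND mask (3/16) → |grid| = 5
step 3: project along y, AND mask (14/16) → |grid| = 5

voxel count = 5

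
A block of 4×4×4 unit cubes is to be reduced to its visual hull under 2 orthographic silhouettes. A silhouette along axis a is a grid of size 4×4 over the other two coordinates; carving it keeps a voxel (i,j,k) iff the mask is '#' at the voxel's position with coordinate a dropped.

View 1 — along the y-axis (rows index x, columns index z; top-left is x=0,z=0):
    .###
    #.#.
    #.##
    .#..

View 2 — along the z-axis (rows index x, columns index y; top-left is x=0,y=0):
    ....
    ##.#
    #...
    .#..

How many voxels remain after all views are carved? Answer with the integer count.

full grid |V| = 64
after view 1 [y-axis, 9 of 16 cells solid] → remaining = 36
after view 2 [z-axis, 5 of 16 cells solid] → remaining = 10

voxel count = 10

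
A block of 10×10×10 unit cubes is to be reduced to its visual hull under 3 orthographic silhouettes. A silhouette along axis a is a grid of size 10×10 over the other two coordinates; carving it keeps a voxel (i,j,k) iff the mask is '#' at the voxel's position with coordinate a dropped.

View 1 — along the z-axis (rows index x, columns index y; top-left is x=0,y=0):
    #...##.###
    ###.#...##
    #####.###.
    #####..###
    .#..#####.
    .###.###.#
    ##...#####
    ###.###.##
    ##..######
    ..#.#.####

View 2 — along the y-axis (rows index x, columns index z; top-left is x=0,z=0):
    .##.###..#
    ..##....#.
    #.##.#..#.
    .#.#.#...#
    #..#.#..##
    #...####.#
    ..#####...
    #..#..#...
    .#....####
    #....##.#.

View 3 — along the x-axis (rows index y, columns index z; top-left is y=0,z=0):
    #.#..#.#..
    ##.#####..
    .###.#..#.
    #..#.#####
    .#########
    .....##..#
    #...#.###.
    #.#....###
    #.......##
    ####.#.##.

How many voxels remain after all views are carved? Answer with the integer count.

initial block: 10^3 = 1000
after view 1 [z-axis, 70 of 100 cells solid] → remaining = 700
after view 2 [y-axis, 46 of 100 cells solid] → remaining = 321
after view 3 [x-axis, 55 of 100 cells solid] → remaining = 178

|visual hull| = 178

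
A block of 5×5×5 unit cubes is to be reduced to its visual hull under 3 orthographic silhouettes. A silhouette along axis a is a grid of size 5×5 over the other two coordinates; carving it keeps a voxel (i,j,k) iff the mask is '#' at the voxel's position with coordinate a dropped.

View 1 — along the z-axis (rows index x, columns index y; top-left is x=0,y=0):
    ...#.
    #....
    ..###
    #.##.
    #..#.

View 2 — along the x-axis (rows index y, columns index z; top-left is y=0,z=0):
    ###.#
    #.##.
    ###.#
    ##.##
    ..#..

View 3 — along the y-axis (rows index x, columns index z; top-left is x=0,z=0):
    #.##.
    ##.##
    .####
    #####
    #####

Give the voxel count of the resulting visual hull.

full grid |V| = 125
after view 1 [z-axis, 10 of 25 cells solid] → remaining = 50
after view 2 [x-axis, 16 of 25 cells solid] → remaining = 37
after view 3 [y-axis, 21 of 25 cells solid] → remaining = 32

voxel count = 32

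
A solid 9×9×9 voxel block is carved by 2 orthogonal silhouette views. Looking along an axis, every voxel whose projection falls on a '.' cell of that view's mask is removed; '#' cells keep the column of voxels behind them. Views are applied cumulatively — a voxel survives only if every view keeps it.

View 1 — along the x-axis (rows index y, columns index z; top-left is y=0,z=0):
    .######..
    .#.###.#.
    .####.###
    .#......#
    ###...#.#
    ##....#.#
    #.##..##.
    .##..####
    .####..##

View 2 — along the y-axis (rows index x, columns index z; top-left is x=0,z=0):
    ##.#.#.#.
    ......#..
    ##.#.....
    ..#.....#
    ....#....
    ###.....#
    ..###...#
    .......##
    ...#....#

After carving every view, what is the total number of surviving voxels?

start: 9×9×9 = 729 voxels
after view 1 [x-axis, 46 of 81 cells solid] → remaining = 414
after view 2 [y-axis, 24 of 81 cells solid] → remaining = 128

|visual hull| = 128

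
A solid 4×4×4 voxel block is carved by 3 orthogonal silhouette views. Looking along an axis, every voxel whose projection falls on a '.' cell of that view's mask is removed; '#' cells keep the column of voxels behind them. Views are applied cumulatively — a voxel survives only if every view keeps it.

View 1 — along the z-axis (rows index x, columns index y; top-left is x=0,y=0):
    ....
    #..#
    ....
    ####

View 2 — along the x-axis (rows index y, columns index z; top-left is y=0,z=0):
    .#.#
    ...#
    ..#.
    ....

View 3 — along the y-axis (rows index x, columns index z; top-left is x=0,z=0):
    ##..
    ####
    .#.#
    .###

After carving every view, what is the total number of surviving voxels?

before carving: 64 voxels (4×4×4)
[1] z-view keeps 6 columns → grid now 24
[2] x-view keeps 4 columns → grid now 6
[3] y-view keeps 11 columns → grid now 6

6 voxels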